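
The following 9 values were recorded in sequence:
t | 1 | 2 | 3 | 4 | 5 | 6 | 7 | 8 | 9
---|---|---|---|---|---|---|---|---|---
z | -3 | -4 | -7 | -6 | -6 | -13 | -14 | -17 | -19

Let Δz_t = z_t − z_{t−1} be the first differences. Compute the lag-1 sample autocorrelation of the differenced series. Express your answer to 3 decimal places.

First differences Δz: -1, -3, 1, 0, -7, -1, -3, -2
Mean of differences = -2.0000
Numerator Σ(Δz_t−Δz̄)(Δz_{t+1}−Δz̄) = -14.0000
Denominator Σ(Δz_t−Δz̄)² = 42.0000
r_1(Δz) = -14.0000 / 42.0000 = -0.333

-0.333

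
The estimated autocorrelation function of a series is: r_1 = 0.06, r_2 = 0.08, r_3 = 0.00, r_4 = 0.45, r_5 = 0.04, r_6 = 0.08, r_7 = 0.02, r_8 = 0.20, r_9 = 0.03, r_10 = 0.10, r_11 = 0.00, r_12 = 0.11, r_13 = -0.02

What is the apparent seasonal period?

4

The largest autocorrelation is r_4 = 0.45, with a weaker echo at lag 8 (0.20); the remaining lags stay at or below 0.11.
The dominant spike at lag 4 indicates a seasonal period of 4.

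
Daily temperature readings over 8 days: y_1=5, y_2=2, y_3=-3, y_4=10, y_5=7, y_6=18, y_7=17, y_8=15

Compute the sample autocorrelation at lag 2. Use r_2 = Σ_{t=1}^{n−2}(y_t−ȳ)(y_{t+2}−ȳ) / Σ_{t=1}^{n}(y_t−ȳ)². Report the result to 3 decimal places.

0.282

Mean ȳ = (5 + 2 − 3 + 10 + 7 + 18 + 17 + 15)/8 = 8.8750
Deviations from mean: -3.8750, -6.8750, -11.8750, 1.1250, -1.8750, 9.1250, 8.1250, 6.1250
Numerator Σ_{t=1}^{6}(y_t−ȳ)(y_{t+2}−ȳ) = 111.4688
Denominator Σ(y_t−ȳ)² = 394.8750
r_2 = 111.4688 / 394.8750 = 0.282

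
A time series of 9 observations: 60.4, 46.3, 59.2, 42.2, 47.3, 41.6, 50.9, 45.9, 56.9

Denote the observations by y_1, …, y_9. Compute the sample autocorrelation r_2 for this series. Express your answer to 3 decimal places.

0.497

Mean ȳ = (60.4 + 46.3 + 59.2 + 42.2 + 47.3 + 41.6 + 50.9 + 45.9 + 56.9)/9 = 50.0778
Numerator Σ_{t=1}^{7}(y_t−ȳ)(y_{t+2}−ȳ) = 204.1123
Denominator Σ(y_t−ȳ)² = 410.3556
r_2 = 204.1123 / 410.3556 = 0.497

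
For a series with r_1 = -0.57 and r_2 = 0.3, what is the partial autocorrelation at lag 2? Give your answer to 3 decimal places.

-0.037

φ_{22} = (r_2 − r_1²) / (1 − r_1²)
r_1² = (-0.57)² = 0.3249
Numerator = 0.3 − 0.3249 = -0.0249; denominator = 1 − 0.3249 = 0.6751
φ_{22} = -0.0249 / 0.6751 = -0.037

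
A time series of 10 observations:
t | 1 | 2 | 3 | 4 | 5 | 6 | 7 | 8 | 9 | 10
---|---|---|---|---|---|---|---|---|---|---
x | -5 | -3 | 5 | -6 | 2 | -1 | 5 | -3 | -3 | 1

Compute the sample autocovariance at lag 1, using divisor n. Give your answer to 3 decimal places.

Mean x̄ = (-5 − 3 + 5 − 6 + 2 − 1 + 5 − 3 − 3 + 1)/10 = -0.8000
Σ_{t=1}^{9}(x_t−x̄)(x_{t+1}−x̄) = -61.8400
γ_1 = -61.8400 / 10 = -6.184

-6.184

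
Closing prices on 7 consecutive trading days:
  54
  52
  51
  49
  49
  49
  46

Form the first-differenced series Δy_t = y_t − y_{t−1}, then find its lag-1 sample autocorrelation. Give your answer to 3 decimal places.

-0.242

First differences Δy: -2, -1, -2, 0, 0, -3
Mean of differences = -1.3333
Numerator Σ(Δy_t−Δȳ)(Δy_{t+1}−Δȳ) = -1.7778
Denominator Σ(Δy_t−Δȳ)² = 7.3333
r_1(Δy) = -1.7778 / 7.3333 = -0.242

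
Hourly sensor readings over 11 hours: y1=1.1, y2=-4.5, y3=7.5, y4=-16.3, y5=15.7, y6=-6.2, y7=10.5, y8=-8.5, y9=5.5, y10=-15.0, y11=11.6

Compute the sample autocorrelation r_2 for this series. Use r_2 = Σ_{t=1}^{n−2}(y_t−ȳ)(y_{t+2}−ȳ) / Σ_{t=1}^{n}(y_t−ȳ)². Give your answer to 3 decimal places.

0.638

Mean ȳ = (1.1 − 4.5 + 7.5 − 16.3 + 15.7 − 6.2 + 10.5 − 8.5 + 5.5 − 15.0 + 11.6)/11 = 0.1273
Numerator Σ_{t=1}^{9}(y_t−ȳ)(y_{t+2}−ȳ) = 765.9340
Denominator Σ(y_t−ȳ)² = 1200.4618
r_2 = 765.9340 / 1200.4618 = 0.638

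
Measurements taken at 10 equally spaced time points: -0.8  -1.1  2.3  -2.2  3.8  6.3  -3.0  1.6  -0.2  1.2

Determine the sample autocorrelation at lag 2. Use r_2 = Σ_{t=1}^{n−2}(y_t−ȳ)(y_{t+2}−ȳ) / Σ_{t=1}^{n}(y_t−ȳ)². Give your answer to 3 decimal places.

-0.158

Mean ȳ = (-0.8 − 1.1 + 2.3 − 2.2 + 3.8 + 6.3 − 3.0 + 1.6 − 0.2 + 1.2)/10 = 0.7900
Numerator Σ_{t=1}^{8}(y_t−ȳ)(y_{t+2}−ȳ) = -11.5402
Denominator Σ(y_t−ȳ)² = 72.9090
r_2 = -11.5402 / 72.9090 = -0.158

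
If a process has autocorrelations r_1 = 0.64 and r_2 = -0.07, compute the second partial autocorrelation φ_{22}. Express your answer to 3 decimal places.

-0.812

φ_{22} = (r_2 − r_1²) / (1 − r_1²)
r_1² = (0.64)² = 0.4096
Numerator = -0.07 − 0.4096 = -0.4796; denominator = 1 − 0.4096 = 0.5904
φ_{22} = -0.4796 / 0.5904 = -0.812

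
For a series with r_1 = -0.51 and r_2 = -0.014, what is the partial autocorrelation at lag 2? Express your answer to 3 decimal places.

-0.370

φ_{22} = (r_2 − r_1²) / (1 − r_1²)
r_1² = (-0.51)² = 0.2601
Numerator = -0.014 − 0.2601 = -0.2741; denominator = 1 − 0.2601 = 0.7399
φ_{22} = -0.2741 / 0.7399 = -0.370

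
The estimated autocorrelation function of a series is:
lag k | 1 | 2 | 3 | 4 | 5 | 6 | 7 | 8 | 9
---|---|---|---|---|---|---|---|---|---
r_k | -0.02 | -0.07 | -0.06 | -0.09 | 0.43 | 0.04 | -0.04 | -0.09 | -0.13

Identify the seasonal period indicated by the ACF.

5

The largest autocorrelation is r_5 = 0.43; the remaining lags stay at or below 0.04.
The dominant spike at lag 5 indicates a seasonal period of 5.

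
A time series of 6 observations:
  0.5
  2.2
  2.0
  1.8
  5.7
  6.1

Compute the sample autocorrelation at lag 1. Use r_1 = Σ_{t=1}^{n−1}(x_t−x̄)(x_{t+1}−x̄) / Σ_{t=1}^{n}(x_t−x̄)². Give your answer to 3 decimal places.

0.349

Mean x̄ = (0.5 + 2.2 + 2.0 + 1.8 + 5.7 + 6.1)/6 = 3.0500
Deviations from mean: -2.5500, -0.8500, -1.0500, -1.2500, 2.6500, 3.0500
Σ(x_t−x̄)(x_{t+1}−x̄) = (2.1675) + (0.8925) + (1.3125) + (-3.3125) + (8.0825) = 9.1425
Denominator Σ(x_t−x̄)² = 26.2150
r_1 = 9.1425 / 26.2150 = 0.349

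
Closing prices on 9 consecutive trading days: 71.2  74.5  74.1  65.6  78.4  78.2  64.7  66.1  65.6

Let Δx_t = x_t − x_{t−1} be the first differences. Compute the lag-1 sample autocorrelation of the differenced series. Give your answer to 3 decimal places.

-0.310

First differences Δx: 3.3, -0.4, -8.5, 12.8, -0.2, -13.5, 1.4, -0.5
Mean of differences = -0.7000
Numerator Σ(Δx_t−Δx̄)(Δx_{t+1}−Δx̄) = -132.5500
Denominator Σ(Δx_t−Δx̄)² = 427.7200
r_1(Δx) = -132.5500 / 427.7200 = -0.310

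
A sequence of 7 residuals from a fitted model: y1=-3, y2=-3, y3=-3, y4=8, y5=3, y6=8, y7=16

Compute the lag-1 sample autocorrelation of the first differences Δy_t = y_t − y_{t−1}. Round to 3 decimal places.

First differences Δy: 0, 0, 11, -5, 5, 8
Mean of differences = 3.1667
Numerator Σ(Δy_t−Δȳ)(Δy_{t+1}−Δȳ) = -84.8611
Denominator Σ(Δy_t−Δȳ)² = 174.8333
r_1(Δy) = -84.8611 / 174.8333 = -0.485

-0.485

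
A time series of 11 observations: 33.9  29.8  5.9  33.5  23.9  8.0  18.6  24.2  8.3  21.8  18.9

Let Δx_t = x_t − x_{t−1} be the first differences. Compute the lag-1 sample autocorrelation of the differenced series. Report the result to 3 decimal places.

-0.505

First differences Δx: -4.1, -23.9, 27.6, -9.6, -15.9, 10.6, 5.6, -15.9, 13.5, -2.9
Mean of differences = -1.5000
Numerator Σ(Δx_t−Δx̄)(Δx_{t+1}−Δx̄) = -1140.2400
Denominator Σ(Δx_t−Δx̄)² = 2259.4400
r_1(Δx) = -1140.2400 / 2259.4400 = -0.505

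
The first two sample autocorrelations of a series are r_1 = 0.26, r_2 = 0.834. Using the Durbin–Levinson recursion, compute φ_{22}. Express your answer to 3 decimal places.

φ_{22} = (r_2 − r_1²) / (1 − r_1²)
r_1² = (0.26)² = 0.0676
Numerator = 0.834 − 0.0676 = 0.7664; denominator = 1 − 0.0676 = 0.9324
φ_{22} = 0.7664 / 0.9324 = 0.822

0.822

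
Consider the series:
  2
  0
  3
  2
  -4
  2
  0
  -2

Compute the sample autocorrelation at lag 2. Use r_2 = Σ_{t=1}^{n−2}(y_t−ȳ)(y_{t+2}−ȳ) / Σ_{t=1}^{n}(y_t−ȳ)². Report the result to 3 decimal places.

-0.186

Mean ȳ = (2 + 0 + 3 + 2 − 4 + 2 + 0 − 2)/8 = 0.3750
Deviations from mean: 1.6250, -0.3750, 2.6250, 1.6250, -4.3750, 1.6250, -0.3750, -2.3750
Σ(y_t−ȳ)(y_{t+2}−ȳ) = (4.2656) + (-0.6094) + (-11.4844) + (2.6406) + (1.6406) + (-3.8594) = -7.4063
Denominator Σ(y_t−ȳ)² = 39.8750
r_2 = -7.4063 / 39.8750 = -0.186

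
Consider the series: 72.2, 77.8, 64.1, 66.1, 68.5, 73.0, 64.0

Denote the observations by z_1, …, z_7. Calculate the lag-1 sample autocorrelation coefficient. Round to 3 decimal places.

Mean z̄ = (72.2 + 77.8 + 64.1 + 66.1 + 68.5 + 73.0 + 64.0)/7 = 69.3857
Deviations from mean: 2.8143, 8.4143, -5.2857, -3.2857, -0.8857, 3.6143, -5.3857
Σ(z_t−z̄)(z_{t+1}−z̄) = (23.6802) + (-44.4755) + (17.3673) + (2.9102) + (-3.2012) + (-19.4655) = -23.1845
Denominator Σ(z_t−z̄)² = 160.3086
r_1 = -23.1845 / 160.3086 = -0.145

-0.145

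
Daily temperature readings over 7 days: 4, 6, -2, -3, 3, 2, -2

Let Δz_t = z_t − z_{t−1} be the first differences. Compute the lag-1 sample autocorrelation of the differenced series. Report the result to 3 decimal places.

First differences Δz: 2, -8, -1, 6, -1, -4
Mean of differences = -1.0000
Numerator Σ(Δz_t−Δz̄)(Δz_{t+1}−Δz̄) = -21.0000
Denominator Σ(Δz_t−Δz̄)² = 116.0000
r_1(Δz) = -21.0000 / 116.0000 = -0.181

-0.181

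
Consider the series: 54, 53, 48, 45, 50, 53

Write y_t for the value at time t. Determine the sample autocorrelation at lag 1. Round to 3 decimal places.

0.289

Mean ȳ = (54 + 53 + 48 + 45 + 50 + 53)/6 = 50.5000
Σ(y_t−ȳ)(y_{t+1}−ȳ) = (8.7500) + (-6.2500) + (13.7500) + (2.7500) + (-1.2500) = 17.7500
Denominator Σ(y_t−ȳ)² = 61.5000
r_1 = 17.7500 / 61.5000 = 0.289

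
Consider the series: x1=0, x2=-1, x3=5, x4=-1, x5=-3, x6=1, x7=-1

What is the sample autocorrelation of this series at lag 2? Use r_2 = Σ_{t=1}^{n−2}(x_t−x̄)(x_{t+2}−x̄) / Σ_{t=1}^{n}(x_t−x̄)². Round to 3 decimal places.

Mean x̄ = (0 − 1 + 5 − 1 − 3 + 1 − 1)/7 = 0.0000
Deviations from mean: 0.0000, -1.0000, 5.0000, -1.0000, -3.0000, 1.0000, -1.0000
Σ(x_t−x̄)(x_{t+2}−x̄) = (0.0000) + (1.0000) + (-15.0000) + (-1.0000) + (3.0000) = -12.0000
Denominator Σ(x_t−x̄)² = 38.0000
r_2 = -12.0000 / 38.0000 = -0.316

-0.316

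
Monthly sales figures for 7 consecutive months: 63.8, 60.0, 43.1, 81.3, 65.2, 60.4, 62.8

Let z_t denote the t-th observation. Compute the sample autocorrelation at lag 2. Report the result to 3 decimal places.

Mean z̄ = (63.8 + 60.0 + 43.1 + 81.3 + 65.2 + 60.4 + 62.8)/7 = 62.3714
Deviations from mean: 1.4286, -2.3714, -19.2714, 18.9286, 2.8286, -1.9714, 0.4286
Σ(z_t−z̄)(z_{t+2}−z̄) = (-27.5306) + (-44.8878) + (-54.5106) + (-37.3163) + (1.2122) = -163.0331
Denominator Σ(z_t−z̄)² = 749.4143
r_2 = -163.0331 / 749.4143 = -0.218

-0.218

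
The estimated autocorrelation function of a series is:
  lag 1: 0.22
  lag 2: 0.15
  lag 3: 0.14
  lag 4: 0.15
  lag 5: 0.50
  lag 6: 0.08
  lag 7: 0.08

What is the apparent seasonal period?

5

The largest autocorrelation is r_5 = 0.50; the remaining lags stay at or below 0.22. The elevated value at lag 1 (0.22), dropping to 0.15 at lag 2, reflects decaying short-term dependence rather than seasonality.
The dominant spike at lag 5 indicates a seasonal period of 5.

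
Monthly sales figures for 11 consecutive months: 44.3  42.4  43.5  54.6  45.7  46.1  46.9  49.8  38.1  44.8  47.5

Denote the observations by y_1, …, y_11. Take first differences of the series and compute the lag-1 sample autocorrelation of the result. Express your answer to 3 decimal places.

First differences Δy: -1.9, 1.1, 11.1, -8.9, 0.4, 0.8, 2.9, -11.7, 6.7, 2.7
Mean of differences = 0.3200
Numerator Σ(Δy_t−Δȳ)(Δy_{t+1}−Δȳ) = -184.6904
Denominator Σ(Δy_t−Δȳ)² = 404.4960
r_1(Δy) = -184.6904 / 404.4960 = -0.457

-0.457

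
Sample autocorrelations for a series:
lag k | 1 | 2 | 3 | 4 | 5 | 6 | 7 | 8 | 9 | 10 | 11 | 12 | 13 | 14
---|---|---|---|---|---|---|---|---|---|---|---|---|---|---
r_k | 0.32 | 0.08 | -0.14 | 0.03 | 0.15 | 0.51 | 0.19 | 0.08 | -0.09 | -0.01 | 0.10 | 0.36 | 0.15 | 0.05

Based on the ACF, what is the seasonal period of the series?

The largest autocorrelation is r_6 = 0.51, with a weaker echo at lag 12 (0.36); the remaining lags stay at or below 0.32. The elevated value at lag 1 (0.32), dropping to 0.08 at lag 2, reflects decaying short-term dependence rather than seasonality.
The dominant spike at lag 6 indicates a seasonal period of 6.

6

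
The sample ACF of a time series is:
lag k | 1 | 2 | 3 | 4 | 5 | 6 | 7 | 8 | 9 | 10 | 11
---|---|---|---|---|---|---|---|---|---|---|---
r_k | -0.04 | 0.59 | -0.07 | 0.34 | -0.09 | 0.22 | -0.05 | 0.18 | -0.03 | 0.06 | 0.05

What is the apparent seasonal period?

The largest autocorrelation is r_2 = 0.59, with weaker echoes at lags 4 (0.34), 6 (0.22) and 8 (0.18); the remaining lags stay at or below 0.06.
The dominant spike at lag 2 indicates a seasonal period of 2.

2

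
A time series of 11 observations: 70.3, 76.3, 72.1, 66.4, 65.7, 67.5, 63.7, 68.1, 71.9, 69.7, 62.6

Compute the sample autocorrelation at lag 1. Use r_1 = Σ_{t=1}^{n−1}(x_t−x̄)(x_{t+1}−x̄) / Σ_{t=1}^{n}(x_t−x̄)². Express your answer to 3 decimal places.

0.281

Mean x̄ = (70.3 + 76.3 + 72.1 + 66.4 + 65.7 + 67.5 + 63.7 + 68.1 + 71.9 + 69.7 + 62.6)/11 = 68.5727
Numerator Σ_{t=1}^{10}(x_t−x̄)(x_{t+1}−x̄) = 45.2383
Denominator Σ(x_t−x̄)² = 161.2418
r_1 = 45.2383 / 161.2418 = 0.281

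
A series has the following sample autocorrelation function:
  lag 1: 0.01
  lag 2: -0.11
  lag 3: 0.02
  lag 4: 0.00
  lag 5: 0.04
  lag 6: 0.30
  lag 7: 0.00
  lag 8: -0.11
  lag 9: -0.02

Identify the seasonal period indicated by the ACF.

6

The largest autocorrelation is r_6 = 0.30; the remaining lags stay at or below 0.04.
The dominant spike at lag 6 indicates a seasonal period of 6.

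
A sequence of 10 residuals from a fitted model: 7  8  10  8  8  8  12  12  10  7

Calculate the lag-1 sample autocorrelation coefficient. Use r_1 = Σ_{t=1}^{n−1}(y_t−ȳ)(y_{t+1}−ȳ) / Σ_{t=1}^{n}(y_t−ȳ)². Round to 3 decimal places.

0.281

Mean ȳ = (7 + 8 + 10 + 8 + 8 + 8 + 12 + 12 + 10 + 7)/10 = 9.0000
Numerator Σ_{t=1}^{9}(y_t−ȳ)(y_{t+1}−ȳ) = 9.0000
Denominator Σ(y_t−ȳ)² = 32.0000
r_1 = 9.0000 / 32.0000 = 0.281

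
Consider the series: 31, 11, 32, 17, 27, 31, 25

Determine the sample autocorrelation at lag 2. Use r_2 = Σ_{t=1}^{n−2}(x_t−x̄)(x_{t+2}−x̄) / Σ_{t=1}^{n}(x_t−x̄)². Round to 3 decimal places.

Mean x̄ = (31 + 11 + 32 + 17 + 27 + 31 + 25)/7 = 24.8571
Deviations from mean: 6.1429, -13.8571, 7.1429, -7.8571, 2.1429, 6.1429, 0.1429
Σ(x_t−x̄)(x_{t+2}−x̄) = (43.8776) + (108.8776) + (15.3061) + (-48.2653) + (0.3061) = 120.1020
Denominator Σ(x_t−x̄)² = 384.8571
r_2 = 120.1020 / 384.8571 = 0.312

0.312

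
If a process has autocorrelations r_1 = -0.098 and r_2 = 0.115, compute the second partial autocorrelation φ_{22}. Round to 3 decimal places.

0.106

φ_{22} = (r_2 − r_1²) / (1 − r_1²)
r_1² = (-0.098)² = 0.009604
Numerator = 0.115 − 0.0096 = 0.1054; denominator = 1 − 0.0096 = 0.9904
φ_{22} = 0.1054 / 0.9904 = 0.106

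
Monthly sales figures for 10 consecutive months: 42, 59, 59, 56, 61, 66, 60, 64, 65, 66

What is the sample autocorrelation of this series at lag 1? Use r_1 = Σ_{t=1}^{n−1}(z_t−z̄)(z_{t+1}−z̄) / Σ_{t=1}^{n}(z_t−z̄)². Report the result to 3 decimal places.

0.169

Mean z̄ = (42 + 59 + 59 + 56 + 61 + 66 + 60 + 64 + 65 + 66)/10 = 59.8000
Numerator Σ_{t=1}^{9}(z_t−z̄)(z_{t+1}−z̄) = 76.9600
Denominator Σ(z_t−z̄)² = 455.6000
r_1 = 76.9600 / 455.6000 = 0.169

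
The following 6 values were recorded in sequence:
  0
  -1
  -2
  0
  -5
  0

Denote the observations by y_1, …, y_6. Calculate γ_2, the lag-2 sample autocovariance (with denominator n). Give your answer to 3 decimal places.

Mean ȳ = (0 − 1 − 2 + 0 − 5 + 0)/6 = -1.3333
Σ_{t=1}^{4}(y_t−ȳ)(y_{t+2}−ȳ) = 3.7778
γ_2 = 3.7778 / 6 = 0.630

0.630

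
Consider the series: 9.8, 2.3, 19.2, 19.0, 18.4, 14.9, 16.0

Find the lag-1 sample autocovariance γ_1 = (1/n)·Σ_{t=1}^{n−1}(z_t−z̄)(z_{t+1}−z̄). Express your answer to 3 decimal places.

5.877

Mean z̄ = (9.8 + 2.3 + 19.2 + 19.0 + 18.4 + 14.9 + 16.0)/7 = 14.2286
Deviations: -4.4286, -11.9286, 4.9714, 4.7714, 4.1714, 0.6714, 1.7714
Σ_{t=1}^{6}(z_t−z̄)(z_{t+1}−z̄) = 41.1392
γ_1 = 41.1392 / 7 = 5.877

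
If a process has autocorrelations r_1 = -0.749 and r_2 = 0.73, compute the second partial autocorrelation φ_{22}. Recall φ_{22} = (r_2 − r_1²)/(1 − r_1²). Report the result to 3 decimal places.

φ_{22} = (r_2 − r_1²) / (1 − r_1²)
r_1² = (-0.749)² = 0.561001
Numerator = 0.73 − 0.5610 = 0.1690; denominator = 1 − 0.5610 = 0.4390
φ_{22} = 0.1690 / 0.4390 = 0.385

0.385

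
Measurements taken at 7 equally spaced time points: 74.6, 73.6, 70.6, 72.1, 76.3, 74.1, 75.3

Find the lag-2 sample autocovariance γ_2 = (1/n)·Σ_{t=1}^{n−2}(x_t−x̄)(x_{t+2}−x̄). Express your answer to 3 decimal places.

-0.997

Mean x̄ = (74.6 + 73.6 + 70.6 + 72.1 + 76.3 + 74.1 + 75.3)/7 = 73.8000
Σ_{t=1}^{5}(x_t−x̄)(x_{t+2}−x̄) = -6.9800
γ_2 = -6.9800 / 7 = -0.997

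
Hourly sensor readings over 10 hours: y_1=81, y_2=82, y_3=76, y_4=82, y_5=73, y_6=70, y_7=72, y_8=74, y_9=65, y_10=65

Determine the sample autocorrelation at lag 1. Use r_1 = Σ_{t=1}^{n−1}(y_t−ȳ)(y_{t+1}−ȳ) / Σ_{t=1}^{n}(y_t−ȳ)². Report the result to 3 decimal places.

Mean ȳ = (81 + 82 + 76 + 82 + 73 + 70 + 72 + 74 + 65 + 65)/10 = 74.0000
Numerator Σ_{t=1}^{9}(y_t−ȳ)(y_{t+1}−ȳ) = 173.0000
Denominator Σ(y_t−ȳ)² = 364.0000
r_1 = 173.0000 / 364.0000 = 0.475

0.475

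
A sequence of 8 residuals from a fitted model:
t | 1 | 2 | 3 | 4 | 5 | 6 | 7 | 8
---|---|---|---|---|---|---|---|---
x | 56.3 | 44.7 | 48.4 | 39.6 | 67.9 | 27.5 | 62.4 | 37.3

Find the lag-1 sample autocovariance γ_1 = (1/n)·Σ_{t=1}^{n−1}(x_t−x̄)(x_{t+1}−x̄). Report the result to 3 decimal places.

-132.061

Mean x̄ = (56.3 + 44.7 + 48.4 + 39.6 + 67.9 + 27.5 + 62.4 + 37.3)/8 = 48.0125
Deviations: 8.2875, -3.3125, 0.3875, -8.4125, 19.8875, -20.5125, 14.3875, -10.7125
Σ_{t=1}^{7}(x_t−x̄)(x_{t+1}−x̄) = -1056.4914
γ_1 = -1056.4914 / 8 = -132.061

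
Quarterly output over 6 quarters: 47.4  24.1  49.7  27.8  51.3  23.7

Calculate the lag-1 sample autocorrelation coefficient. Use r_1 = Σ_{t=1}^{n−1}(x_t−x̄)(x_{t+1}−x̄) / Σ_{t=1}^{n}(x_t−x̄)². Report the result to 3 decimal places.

-0.819

Mean x̄ = (47.4 + 24.1 + 49.7 + 27.8 + 51.3 + 23.7)/6 = 37.3333
Deviations from mean: 10.0667, -13.2333, 12.3667, -9.5333, 13.9667, -13.6333
Numerator Σ_{t=1}^{5}(x_t−x̄)(x_{t+1}−x̄) = -738.3244
Denominator Σ(x_t−x̄)² = 901.2133
r_1 = -738.3244 / 901.2133 = -0.819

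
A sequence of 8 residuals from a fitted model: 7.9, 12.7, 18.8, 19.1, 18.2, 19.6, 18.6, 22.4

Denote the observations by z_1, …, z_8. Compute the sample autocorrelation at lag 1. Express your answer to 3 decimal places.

Mean z̄ = (7.9 + 12.7 + 18.8 + 19.1 + 18.2 + 19.6 + 18.6 + 22.4)/8 = 17.1625
Σ(z_t−z̄)(z_{t+1}−z̄) = (41.3339) + (-7.3073) + (3.1727) + (2.0102) + (2.5289) + (3.5039) + (7.5289) = 52.7711
Denominator Σ(z_t−z̄)² = 148.6588
r_1 = 52.7711 / 148.6588 = 0.355

0.355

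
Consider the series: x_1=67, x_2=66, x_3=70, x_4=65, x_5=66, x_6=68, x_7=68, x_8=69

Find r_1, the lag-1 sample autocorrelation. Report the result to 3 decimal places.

-0.278

Mean x̄ = (67 + 66 + 70 + 65 + 66 + 68 + 68 + 69)/8 = 67.3750
Deviations from mean: -0.3750, -1.3750, 2.6250, -2.3750, -1.3750, 0.6250, 0.6250, 1.6250
Numerator Σ_{t=1}^{7}(x_t−x̄)(x_{t+1}−x̄) = -5.5156
Denominator Σ(x_t−x̄)² = 19.8750
r_1 = -5.5156 / 19.8750 = -0.278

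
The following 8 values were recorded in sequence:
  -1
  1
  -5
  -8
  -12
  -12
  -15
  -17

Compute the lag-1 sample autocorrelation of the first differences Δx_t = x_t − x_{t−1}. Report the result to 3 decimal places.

First differences Δx: 2, -6, -3, -4, 0, -3, -2
Mean of differences = -2.2857
Numerator Σ(Δx_t−Δx̄)(Δx_{t+1}−Δx̄) = -17.7959
Denominator Σ(Δx_t−Δx̄)² = 41.4286
r_1(Δx) = -17.7959 / 41.4286 = -0.430

-0.430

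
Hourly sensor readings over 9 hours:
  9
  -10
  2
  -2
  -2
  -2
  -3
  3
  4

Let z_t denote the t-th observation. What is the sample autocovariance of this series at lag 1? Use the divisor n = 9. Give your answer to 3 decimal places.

-10.952

Mean z̄ = (9 − 10 + 2 − 2 − 2 − 2 − 3 + 3 + 4)/9 = -0.1111
Σ_{t=1}^{8}(z_t−z̄)(z_{t+1}−z̄) = -98.5679
γ_1 = -98.5679 / 9 = -10.952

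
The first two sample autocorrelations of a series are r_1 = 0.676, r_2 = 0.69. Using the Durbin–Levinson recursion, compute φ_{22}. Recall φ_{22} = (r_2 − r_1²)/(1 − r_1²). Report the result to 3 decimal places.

φ_{22} = (r_2 − r_1²) / (1 − r_1²)
r_1² = (0.676)² = 0.456976
Numerator = 0.69 − 0.4570 = 0.2330; denominator = 1 − 0.4570 = 0.5430
φ_{22} = 0.2330 / 0.5430 = 0.429

0.429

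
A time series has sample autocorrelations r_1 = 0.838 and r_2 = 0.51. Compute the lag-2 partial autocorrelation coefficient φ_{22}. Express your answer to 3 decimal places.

-0.646

φ_{22} = (r_2 − r_1²) / (1 − r_1²)
r_1² = (0.838)² = 0.702244
Numerator = 0.51 − 0.7022 = -0.1922; denominator = 1 − 0.7022 = 0.2978
φ_{22} = -0.1922 / 0.2978 = -0.646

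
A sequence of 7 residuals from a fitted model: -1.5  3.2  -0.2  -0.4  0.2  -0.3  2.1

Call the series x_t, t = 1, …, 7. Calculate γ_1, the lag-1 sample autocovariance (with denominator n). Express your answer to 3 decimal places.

Mean x̄ = (-1.5 + 3.2 − 0.2 − 0.4 + 0.2 − 0.3 + 2.1)/7 = 0.4429
Σ_{t=1}^{6}(x_t−x̄)(x_{t+1}−x̄) = -7.4333
γ_1 = -7.4333 / 7 = -1.062

-1.062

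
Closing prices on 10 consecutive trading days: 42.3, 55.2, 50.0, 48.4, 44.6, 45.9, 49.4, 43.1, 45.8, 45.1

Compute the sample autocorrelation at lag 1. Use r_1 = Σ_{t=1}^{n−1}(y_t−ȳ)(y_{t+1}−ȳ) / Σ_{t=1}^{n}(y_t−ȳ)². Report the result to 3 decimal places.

-0.115

Mean ȳ = (42.3 + 55.2 + 50.0 + 48.4 + 44.6 + 45.9 + 49.4 + 43.1 + 45.8 + 45.1)/10 = 46.9800
Numerator Σ_{t=1}^{9}(y_t−ȳ)(y_{t+1}−ȳ) = -15.3724
Denominator Σ(y_t−ȳ)² = 133.2760
r_1 = -15.3724 / 133.2760 = -0.115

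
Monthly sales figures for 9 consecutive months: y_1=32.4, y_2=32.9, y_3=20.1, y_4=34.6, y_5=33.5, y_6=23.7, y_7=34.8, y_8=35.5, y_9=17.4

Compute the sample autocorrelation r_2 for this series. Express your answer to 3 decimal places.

-0.393

Mean ȳ = (32.4 + 32.9 + 20.1 + 34.6 + 33.5 + 23.7 + 34.8 + 35.5 + 17.4)/9 = 29.4333
Numerator Σ_{t=1}^{7}(y_t−ȳ)(y_{t+2}−ȳ) = -154.8922
Denominator Σ(y_t−ȳ)² = 394.4400
r_2 = -154.8922 / 394.4400 = -0.393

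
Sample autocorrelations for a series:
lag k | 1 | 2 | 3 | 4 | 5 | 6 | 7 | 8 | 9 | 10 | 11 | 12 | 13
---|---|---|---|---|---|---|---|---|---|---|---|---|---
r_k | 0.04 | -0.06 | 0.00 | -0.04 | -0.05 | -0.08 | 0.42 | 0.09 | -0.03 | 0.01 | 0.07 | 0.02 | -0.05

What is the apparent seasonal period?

The largest autocorrelation is r_7 = 0.42; the remaining lags stay at or below 0.09.
The dominant spike at lag 7 indicates a seasonal period of 7.

7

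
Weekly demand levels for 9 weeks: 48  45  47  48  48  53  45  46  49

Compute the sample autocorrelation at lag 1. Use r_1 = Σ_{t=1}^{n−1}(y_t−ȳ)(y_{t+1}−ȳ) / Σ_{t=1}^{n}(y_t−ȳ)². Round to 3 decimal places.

-0.197

Mean ȳ = (48 + 45 + 47 + 48 + 48 + 53 + 45 + 46 + 49)/9 = 47.6667
Numerator Σ_{t=1}^{8}(y_t−ȳ)(y_{t+1}−ȳ) = -9.4444
Denominator Σ(y_t−ȳ)² = 48.0000
r_1 = -9.4444 / 48.0000 = -0.197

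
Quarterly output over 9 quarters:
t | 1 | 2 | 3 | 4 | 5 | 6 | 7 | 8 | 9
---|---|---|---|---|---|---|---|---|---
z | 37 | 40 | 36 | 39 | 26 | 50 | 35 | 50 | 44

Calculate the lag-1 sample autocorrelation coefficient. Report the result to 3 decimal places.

-0.397

Mean z̄ = (37 + 40 + 36 + 39 + 26 + 50 + 35 + 50 + 44)/9 = 39.6667
Numerator Σ_{t=1}^{8}(z_t−z̄)(z_{t+1}−z̄) = -183.4444
Denominator Σ(z_t−z̄)² = 462.0000
r_1 = -183.4444 / 462.0000 = -0.397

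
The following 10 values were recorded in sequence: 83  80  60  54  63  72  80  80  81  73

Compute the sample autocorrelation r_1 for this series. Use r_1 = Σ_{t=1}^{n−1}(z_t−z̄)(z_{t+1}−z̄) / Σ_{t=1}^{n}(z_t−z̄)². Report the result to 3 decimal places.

Mean z̄ = (83 + 80 + 60 + 54 + 63 + 72 + 80 + 80 + 81 + 73)/10 = 72.6000
Numerator Σ_{t=1}^{9}(z_t−z̄)(z_{t+1}−z̄) = 518.2400
Denominator Σ(z_t−z̄)² = 940.4000
r_1 = 518.2400 / 940.4000 = 0.551

0.551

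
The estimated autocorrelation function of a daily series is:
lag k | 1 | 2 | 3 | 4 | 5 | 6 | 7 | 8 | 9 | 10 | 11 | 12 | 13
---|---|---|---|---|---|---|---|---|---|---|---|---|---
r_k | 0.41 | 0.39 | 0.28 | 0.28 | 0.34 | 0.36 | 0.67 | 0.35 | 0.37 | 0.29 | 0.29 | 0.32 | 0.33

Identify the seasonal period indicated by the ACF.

7

The largest autocorrelation is r_7 = 0.67; the remaining lags stay at or below 0.41. The elevated value at lag 1 (0.41), dropping to 0.39 at lag 2, reflects decaying short-term dependence rather than seasonality.
The dominant spike at lag 7 indicates a seasonal period of 7.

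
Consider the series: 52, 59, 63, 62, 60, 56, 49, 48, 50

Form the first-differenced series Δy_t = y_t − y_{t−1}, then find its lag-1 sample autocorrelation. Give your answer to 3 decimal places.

First differences Δy: 7, 4, -1, -2, -4, -7, -1, 2
Mean of differences = -0.2500
Numerator Σ(Δy_t−Δȳ)(Δy_{t+1}−Δȳ) = 64.1875
Denominator Σ(Δy_t−Δȳ)² = 139.5000
r_1(Δy) = 64.1875 / 139.5000 = 0.460

0.460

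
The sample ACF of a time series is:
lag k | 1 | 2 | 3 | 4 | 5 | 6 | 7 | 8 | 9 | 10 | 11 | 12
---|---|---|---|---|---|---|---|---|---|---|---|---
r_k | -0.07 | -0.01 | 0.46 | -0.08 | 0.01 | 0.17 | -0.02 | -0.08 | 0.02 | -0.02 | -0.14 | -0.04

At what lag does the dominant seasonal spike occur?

The largest autocorrelation is r_3 = 0.46, with a weaker echo at lag 6 (0.17); the remaining lags stay at or below 0.02.
The dominant spike at lag 3 indicates a seasonal period of 3.

3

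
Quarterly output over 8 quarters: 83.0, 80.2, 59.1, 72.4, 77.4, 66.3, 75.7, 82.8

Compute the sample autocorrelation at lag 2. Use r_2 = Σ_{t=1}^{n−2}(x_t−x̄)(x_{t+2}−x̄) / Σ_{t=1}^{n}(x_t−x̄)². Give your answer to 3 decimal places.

Mean x̄ = (83.0 + 80.2 + 59.1 + 72.4 + 77.4 + 66.3 + 75.7 + 82.8)/8 = 74.6125
Numerator Σ_{t=1}^{6}(x_t−x̄)(x_{t+2}−x̄) = -232.3503
Denominator Σ(x_t−x̄)² = 492.1888
r_2 = -232.3503 / 492.1888 = -0.472

-0.472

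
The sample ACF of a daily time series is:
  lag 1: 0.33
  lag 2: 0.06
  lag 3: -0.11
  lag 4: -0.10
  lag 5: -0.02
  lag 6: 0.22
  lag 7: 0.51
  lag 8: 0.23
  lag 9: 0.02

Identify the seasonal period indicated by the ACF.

The largest autocorrelation is r_7 = 0.51; the remaining lags stay at or below 0.33. The elevated value at lag 1 (0.33), dropping to 0.06 at lag 2, reflects decaying short-term dependence rather than seasonality.
The dominant spike at lag 7 indicates a seasonal period of 7.

7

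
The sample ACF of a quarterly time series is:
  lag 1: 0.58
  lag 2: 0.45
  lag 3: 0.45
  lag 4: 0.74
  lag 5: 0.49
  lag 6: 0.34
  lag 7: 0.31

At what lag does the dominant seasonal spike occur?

The largest autocorrelation is r_4 = 0.74; the remaining lags stay at or below 0.58. The elevated value at lag 1 (0.58), dropping to 0.45 at lag 2, reflects decaying short-term dependence rather than seasonality.
The dominant spike at lag 4 indicates a seasonal period of 4.

4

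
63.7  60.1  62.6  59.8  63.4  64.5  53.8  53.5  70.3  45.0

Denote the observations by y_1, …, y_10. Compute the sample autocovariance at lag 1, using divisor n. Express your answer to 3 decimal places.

Mean ȳ = (63.7 + 60.1 + 62.6 + 59.8 + 63.4 + 64.5 + 53.8 + 53.5 + 70.3 + 45.0)/10 = 59.6700
Σ_{t=1}^{9}(y_t−ȳ)(y_{t+1}−ȳ) = -191.7889
γ_1 = -191.7889 / 10 = -19.179

-19.179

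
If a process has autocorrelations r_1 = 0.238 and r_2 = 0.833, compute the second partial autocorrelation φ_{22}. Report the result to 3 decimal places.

0.823

φ_{22} = (r_2 − r_1²) / (1 − r_1²)
r_1² = (0.238)² = 0.056644
Numerator = 0.833 − 0.0566 = 0.7764; denominator = 1 − 0.0566 = 0.9434
φ_{22} = 0.7764 / 0.9434 = 0.823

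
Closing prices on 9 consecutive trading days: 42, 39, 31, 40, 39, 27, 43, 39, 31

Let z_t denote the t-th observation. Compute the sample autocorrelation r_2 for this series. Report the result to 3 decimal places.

-0.439

Mean z̄ = (42 + 39 + 31 + 40 + 39 + 27 + 43 + 39 + 31)/9 = 36.7778
Σ(z_t−z̄)(z_{t+2}−z̄) = (-30.1728) + (7.1605) + (-12.8395) + (-31.5062) + (13.8272) + (-21.7284) + (-35.9506) = -111.2099
Denominator Σ(z_t−z̄)² = 253.5556
r_2 = -111.2099 / 253.5556 = -0.439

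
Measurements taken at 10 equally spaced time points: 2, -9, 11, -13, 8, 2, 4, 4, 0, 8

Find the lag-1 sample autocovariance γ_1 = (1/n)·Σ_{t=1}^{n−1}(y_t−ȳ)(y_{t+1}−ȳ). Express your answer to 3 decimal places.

-33.879

Mean ȳ = (2 − 9 + 11 − 13 + 8 + 2 + 4 + 4 + 0 + 8)/10 = 1.7000
Σ_{t=1}^{9}(y_t−ȳ)(y_{t+1}−ȳ) = -338.7900
γ_1 = -338.7900 / 10 = -33.879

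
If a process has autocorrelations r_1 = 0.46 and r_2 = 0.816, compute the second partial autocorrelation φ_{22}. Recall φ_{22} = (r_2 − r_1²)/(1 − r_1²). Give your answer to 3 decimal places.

φ_{22} = (r_2 − r_1²) / (1 − r_1²)
r_1² = (0.46)² = 0.2116
Numerator = 0.816 − 0.2116 = 0.6044; denominator = 1 − 0.2116 = 0.7884
φ_{22} = 0.6044 / 0.7884 = 0.767

0.767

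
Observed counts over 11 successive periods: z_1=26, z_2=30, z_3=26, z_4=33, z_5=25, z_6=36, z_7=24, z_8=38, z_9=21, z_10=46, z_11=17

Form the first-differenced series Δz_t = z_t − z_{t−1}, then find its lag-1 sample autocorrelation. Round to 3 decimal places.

-0.792

First differences Δz: 4, -4, 7, -8, 11, -12, 14, -17, 25, -29
Mean of differences = -0.9000
Numerator Σ(Δz_t−Δz̄)(Δz_{t+1}−Δz̄) = -1862.4100
Denominator Σ(Δz_t−Δz̄)² = 2352.9000
r_1(Δz) = -1862.4100 / 2352.9000 = -0.792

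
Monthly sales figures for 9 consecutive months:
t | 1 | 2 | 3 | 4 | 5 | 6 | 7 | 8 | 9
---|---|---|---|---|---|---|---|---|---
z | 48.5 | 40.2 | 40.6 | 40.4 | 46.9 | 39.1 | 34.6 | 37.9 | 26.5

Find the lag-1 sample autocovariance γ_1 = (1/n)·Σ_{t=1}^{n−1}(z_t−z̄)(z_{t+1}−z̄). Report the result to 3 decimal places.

Mean z̄ = (48.5 + 40.2 + 40.6 + 40.4 + 46.9 + 39.1 + 34.6 + 37.9 + 26.5)/9 = 39.4111
Σ_{t=1}^{8}(z_t−z̄)(z_{t+1}−z̄) = 42.6365
γ_1 = 42.6365 / 9 = 4.737

4.737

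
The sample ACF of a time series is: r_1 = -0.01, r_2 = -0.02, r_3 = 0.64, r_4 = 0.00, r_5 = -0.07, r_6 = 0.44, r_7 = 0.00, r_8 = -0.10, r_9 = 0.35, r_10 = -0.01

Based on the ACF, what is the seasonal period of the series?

The largest autocorrelation is r_3 = 0.64, with weaker echoes at lags 6 (0.44) and 9 (0.35); the remaining lags stay at or below 0.00.
The dominant spike at lag 3 indicates a seasonal period of 3.

3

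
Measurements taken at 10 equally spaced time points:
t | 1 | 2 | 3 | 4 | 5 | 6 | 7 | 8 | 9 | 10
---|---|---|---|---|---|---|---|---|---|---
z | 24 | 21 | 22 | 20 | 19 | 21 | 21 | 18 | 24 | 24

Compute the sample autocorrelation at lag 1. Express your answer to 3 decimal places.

0.041

Mean z̄ = (24 + 21 + 22 + 20 + 19 + 21 + 21 + 18 + 24 + 24)/10 = 21.4000
Numerator Σ_{t=1}^{9}(z_t−z̄)(z_{t+1}−z̄) = 1.6400
Denominator Σ(z_t−z̄)² = 40.4000
r_1 = 1.6400 / 40.4000 = 0.041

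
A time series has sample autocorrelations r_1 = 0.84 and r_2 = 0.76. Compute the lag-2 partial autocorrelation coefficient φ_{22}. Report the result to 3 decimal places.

φ_{22} = (r_2 − r_1²) / (1 − r_1²)
r_1² = (0.84)² = 0.7056
Numerator = 0.76 − 0.7056 = 0.0544; denominator = 1 − 0.7056 = 0.2944
φ_{22} = 0.0544 / 0.2944 = 0.185

0.185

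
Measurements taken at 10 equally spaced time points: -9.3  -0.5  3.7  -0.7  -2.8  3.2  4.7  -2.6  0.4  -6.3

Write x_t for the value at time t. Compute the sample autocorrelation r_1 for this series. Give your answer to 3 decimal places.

-0.017

Mean x̄ = (-9.3 − 0.5 + 3.7 − 0.7 − 2.8 + 3.2 + 4.7 − 2.6 + 0.4 − 6.3)/10 = -1.0200
Numerator Σ_{t=1}^{9}(x_t−x̄)(x_{t+1}−x̄) = -3.0624
Denominator Σ(x_t−x̄)² = 177.2960
r_1 = -3.0624 / 177.2960 = -0.017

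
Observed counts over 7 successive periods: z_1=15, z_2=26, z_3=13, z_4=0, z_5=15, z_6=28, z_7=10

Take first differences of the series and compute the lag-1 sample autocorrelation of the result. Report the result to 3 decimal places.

-0.177

First differences Δz: 11, -13, -13, 15, 13, -18
Mean of differences = -0.8333
Numerator Σ(Δz_t−Δz̄)(Δz_{t+1}−Δz̄) = -207.0278
Denominator Σ(Δz_t−Δz̄)² = 1172.8333
r_1(Δz) = -207.0278 / 1172.8333 = -0.177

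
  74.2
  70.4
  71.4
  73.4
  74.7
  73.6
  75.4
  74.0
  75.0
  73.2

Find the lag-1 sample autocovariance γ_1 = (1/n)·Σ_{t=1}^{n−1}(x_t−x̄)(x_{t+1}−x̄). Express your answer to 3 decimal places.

0.599

Mean x̄ = (74.2 + 70.4 + 71.4 + 73.4 + 74.7 + 73.6 + 75.4 + 74.0 + 75.0 + 73.2)/10 = 73.5300
Σ_{t=1}^{9}(x_t−x̄)(x_{t+1}−x̄) = 5.9921
γ_1 = 5.9921 / 10 = 0.599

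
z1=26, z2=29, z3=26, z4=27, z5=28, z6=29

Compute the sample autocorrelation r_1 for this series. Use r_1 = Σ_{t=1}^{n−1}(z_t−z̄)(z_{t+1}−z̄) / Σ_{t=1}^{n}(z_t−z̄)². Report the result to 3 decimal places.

-0.342

Mean z̄ = (26 + 29 + 26 + 27 + 28 + 29)/6 = 27.5000
Deviations from mean: -1.5000, 1.5000, -1.5000, -0.5000, 0.5000, 1.5000
Σ(z_t−z̄)(z_{t+1}−z̄) = (-2.2500) + (-2.2500) + (0.7500) + (-0.2500) + (0.7500) = -3.2500
Denominator Σ(z_t−z̄)² = 9.5000
r_1 = -3.2500 / 9.5000 = -0.342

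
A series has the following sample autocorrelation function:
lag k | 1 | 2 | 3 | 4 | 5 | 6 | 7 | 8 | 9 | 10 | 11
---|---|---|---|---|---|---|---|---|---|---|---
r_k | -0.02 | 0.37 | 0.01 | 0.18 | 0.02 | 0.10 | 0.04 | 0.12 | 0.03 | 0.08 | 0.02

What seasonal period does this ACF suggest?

The largest autocorrelation is r_2 = 0.37, with a weaker echo at lag 4 (0.18); the remaining lags stay at or below 0.12.
The dominant spike at lag 2 indicates a seasonal period of 2.

2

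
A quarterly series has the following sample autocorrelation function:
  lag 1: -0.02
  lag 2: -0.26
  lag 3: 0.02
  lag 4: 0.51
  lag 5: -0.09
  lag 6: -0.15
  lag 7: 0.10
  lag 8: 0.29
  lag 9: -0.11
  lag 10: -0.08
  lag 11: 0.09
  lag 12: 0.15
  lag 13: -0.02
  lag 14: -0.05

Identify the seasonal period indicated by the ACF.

The largest autocorrelation is r_4 = 0.51, with weaker echoes at lags 8 (0.29) and 12 (0.15); the remaining lags stay at or below 0.10.
The dominant spike at lag 4 indicates a seasonal period of 4.

4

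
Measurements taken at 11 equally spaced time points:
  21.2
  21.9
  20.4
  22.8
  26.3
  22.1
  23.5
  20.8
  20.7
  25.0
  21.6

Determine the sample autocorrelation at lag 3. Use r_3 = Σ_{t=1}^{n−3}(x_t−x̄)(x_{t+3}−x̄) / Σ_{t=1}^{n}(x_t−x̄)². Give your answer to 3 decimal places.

-0.084

Mean x̄ = (21.2 + 21.9 + 20.4 + 22.8 + 26.3 + 22.1 + 23.5 + 20.8 + 20.7 + 25.0 + 21.6)/11 = 22.3909
Numerator Σ_{t=1}^{8}(x_t−x̄)(x_{t+3}−x̄) = -2.9484
Denominator Σ(x_t−x̄)² = 35.2091
r_3 = -2.9484 / 35.2091 = -0.084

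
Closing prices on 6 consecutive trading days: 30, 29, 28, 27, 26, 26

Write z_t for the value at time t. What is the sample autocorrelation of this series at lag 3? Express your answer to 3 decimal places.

-0.325

Mean z̄ = (30 + 29 + 28 + 27 + 26 + 26)/6 = 27.6667
Deviations from mean: 2.3333, 1.3333, 0.3333, -0.6667, -1.6667, -1.6667
Numerator Σ_{t=1}^{3}(z_t−z̄)(z_{t+3}−z̄) = -4.3333
Denominator Σ(z_t−z̄)² = 13.3333
r_3 = -4.3333 / 13.3333 = -0.325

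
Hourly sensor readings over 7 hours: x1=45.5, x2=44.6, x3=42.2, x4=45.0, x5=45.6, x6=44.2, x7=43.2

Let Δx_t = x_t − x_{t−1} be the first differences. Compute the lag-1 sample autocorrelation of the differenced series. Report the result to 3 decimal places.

First differences Δx: -0.9, -2.4, 2.8, 0.6, -1.4, -1.0
Mean of differences = -0.3833
Numerator Σ(Δx_t−Δx̄)(Δx_{t+1}−Δx̄) = -2.6203
Denominator Σ(Δx_t−Δx̄)² = 16.8483
r_1(Δx) = -2.6203 / 16.8483 = -0.156

-0.156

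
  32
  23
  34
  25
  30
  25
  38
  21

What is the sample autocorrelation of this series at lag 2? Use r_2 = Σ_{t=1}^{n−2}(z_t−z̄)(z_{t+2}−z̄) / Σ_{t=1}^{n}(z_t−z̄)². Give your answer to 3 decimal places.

0.404

Mean z̄ = (32 + 23 + 34 + 25 + 30 + 25 + 38 + 21)/8 = 28.5000
Deviations from mean: 3.5000, -5.5000, 5.5000, -3.5000, 1.5000, -3.5000, 9.5000, -7.5000
Numerator Σ_{t=1}^{6}(z_t−z̄)(z_{t+2}−z̄) = 99.5000
Denominator Σ(z_t−z̄)² = 246.0000
r_2 = 99.5000 / 246.0000 = 0.404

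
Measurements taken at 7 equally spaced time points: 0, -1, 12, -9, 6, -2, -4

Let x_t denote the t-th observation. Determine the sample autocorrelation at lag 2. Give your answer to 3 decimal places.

0.257

Mean x̄ = (0 − 1 + 12 − 9 + 6 − 2 − 4)/7 = 0.2857
Numerator Σ_{t=1}^{5}(x_t−x̄)(x_{t+2}−x̄) = 72.2653
Denominator Σ(x_t−x̄)² = 281.4286
r_2 = 72.2653 / 281.4286 = 0.257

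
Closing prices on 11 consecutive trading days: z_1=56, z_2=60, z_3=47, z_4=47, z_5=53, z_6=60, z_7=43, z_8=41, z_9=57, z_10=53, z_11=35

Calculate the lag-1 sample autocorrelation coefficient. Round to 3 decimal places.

-0.053

Mean z̄ = (56 + 60 + 47 + 47 + 53 + 60 + 43 + 41 + 57 + 53 + 35)/11 = 50.1818
Numerator Σ_{t=1}^{10}(z_t−z̄)(z_{t+1}−z̄) = -36.0331
Denominator Σ(z_t−z̄)² = 675.6364
r_1 = -36.0331 / 675.6364 = -0.053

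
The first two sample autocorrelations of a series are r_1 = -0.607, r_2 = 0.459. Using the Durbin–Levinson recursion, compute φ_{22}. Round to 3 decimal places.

φ_{22} = (r_2 − r_1²) / (1 − r_1²)
r_1² = (-0.607)² = 0.368449
Numerator = 0.459 − 0.3684 = 0.0906; denominator = 1 − 0.3684 = 0.6316
φ_{22} = 0.0906 / 0.6316 = 0.143

0.143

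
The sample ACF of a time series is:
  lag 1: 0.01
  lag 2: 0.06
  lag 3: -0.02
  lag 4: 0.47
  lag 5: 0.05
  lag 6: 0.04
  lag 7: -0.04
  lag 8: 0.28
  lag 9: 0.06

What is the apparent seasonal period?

4

The largest autocorrelation is r_4 = 0.47, with a weaker echo at lag 8 (0.28); the remaining lags stay at or below 0.06.
The dominant spike at lag 4 indicates a seasonal period of 4.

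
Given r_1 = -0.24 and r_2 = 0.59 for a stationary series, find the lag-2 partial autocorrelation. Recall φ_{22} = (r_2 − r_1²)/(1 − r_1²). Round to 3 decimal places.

φ_{22} = (r_2 − r_1²) / (1 − r_1²)
r_1² = (-0.24)² = 0.0576
Numerator = 0.59 − 0.0576 = 0.5324; denominator = 1 − 0.0576 = 0.9424
φ_{22} = 0.5324 / 0.9424 = 0.565

0.565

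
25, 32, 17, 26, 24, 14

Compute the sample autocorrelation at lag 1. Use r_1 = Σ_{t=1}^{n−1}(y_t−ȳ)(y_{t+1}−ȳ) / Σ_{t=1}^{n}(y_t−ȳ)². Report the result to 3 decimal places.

Mean ȳ = (25 + 32 + 17 + 26 + 24 + 14)/6 = 23.0000
Deviations from mean: 2.0000, 9.0000, -6.0000, 3.0000, 1.0000, -9.0000
Numerator Σ_{t=1}^{5}(y_t−ȳ)(y_{t+1}−ȳ) = -60.0000
Denominator Σ(y_t−ȳ)² = 212.0000
r_1 = -60.0000 / 212.0000 = -0.283

-0.283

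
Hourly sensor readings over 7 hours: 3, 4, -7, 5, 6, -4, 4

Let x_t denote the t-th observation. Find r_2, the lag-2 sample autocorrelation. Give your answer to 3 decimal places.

-0.335

Mean x̄ = (3 + 4 − 7 + 5 + 6 − 4 + 4)/7 = 1.5714
Σ(x_t−x̄)(x_{t+2}−x̄) = (-12.2449) + (8.3265) + (-37.9592) + (-19.1020) + (10.7551) = -50.2245
Denominator Σ(x_t−x̄)² = 149.7143
r_2 = -50.2245 / 149.7143 = -0.335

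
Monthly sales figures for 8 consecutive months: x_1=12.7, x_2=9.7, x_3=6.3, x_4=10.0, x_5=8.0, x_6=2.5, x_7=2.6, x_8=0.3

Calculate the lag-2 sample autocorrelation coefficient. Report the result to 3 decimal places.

0.110

Mean x̄ = (12.7 + 9.7 + 6.3 + 10.0 + 8.0 + 2.5 + 2.6 + 0.3)/8 = 6.5125
Deviations from mean: 6.1875, 3.1875, -0.2125, 3.4875, 1.4875, -4.0125, -3.9125, -6.2125
Numerator Σ_{t=1}^{6}(x_t−x̄)(x_{t+2}−x̄) = 14.5997
Denominator Σ(x_t−x̄)² = 132.8688
r_2 = 14.5997 / 132.8688 = 0.110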